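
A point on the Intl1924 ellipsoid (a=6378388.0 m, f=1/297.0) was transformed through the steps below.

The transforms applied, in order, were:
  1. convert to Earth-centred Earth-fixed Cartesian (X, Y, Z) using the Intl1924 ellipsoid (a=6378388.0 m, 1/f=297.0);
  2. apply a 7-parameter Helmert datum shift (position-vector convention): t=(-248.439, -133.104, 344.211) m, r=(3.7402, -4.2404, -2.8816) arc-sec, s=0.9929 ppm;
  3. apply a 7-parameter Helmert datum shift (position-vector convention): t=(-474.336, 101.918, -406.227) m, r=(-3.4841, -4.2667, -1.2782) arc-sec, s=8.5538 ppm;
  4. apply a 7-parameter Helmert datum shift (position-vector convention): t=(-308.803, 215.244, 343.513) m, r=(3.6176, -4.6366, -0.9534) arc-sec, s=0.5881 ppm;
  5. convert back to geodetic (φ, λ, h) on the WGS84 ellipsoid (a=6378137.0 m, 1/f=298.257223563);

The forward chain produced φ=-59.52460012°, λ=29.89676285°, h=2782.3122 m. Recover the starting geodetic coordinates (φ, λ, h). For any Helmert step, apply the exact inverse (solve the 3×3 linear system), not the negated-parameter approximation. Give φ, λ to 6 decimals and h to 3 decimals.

start: φ=-59.524600°, λ=29.896763°, h=2782.312 m
→ ECEF (a=6378137.000, f=1/298.257223563): X=2812541.0863, Y=1617071.4135, Z=-5476203.3490
→ Helmert⁻¹: X=2812717.6534, Y=1616772.1669, Z=-5476635.2239
→ Helmert⁻¹: X=2813044.6288, Y=1616766.3534, Z=-5476213.0347
→ Helmert⁻¹: X=2813155.0977, Y=1616837.8449, Z=-5476638.9591
→ geod (Bowring, a=6378388.000): φ=-59.52408400°, λ=29.88778300°, h=3185.4920 m

φ=-59.524084°, λ=29.887783°, h=3185.492 m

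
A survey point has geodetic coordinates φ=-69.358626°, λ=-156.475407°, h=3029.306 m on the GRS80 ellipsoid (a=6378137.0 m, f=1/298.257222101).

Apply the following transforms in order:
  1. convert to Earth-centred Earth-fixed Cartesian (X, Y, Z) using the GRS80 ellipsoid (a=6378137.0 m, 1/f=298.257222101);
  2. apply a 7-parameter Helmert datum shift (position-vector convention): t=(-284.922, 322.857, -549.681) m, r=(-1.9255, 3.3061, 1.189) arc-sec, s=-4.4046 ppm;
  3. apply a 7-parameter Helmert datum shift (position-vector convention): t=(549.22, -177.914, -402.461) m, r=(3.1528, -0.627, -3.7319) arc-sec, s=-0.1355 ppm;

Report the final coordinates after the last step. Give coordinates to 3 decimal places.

X=-2068400.706 m, Y=-900292.821 m, Z=-5949931.004 m

start: φ=-69.358626°, λ=-156.475407°, h=3029.306 m
→ ECEF (a=6378137.000, f=1/298.257222101): X=-2068586.0312, Y=-900502.7663, Z=-5949027.3838
→ Helmert 7p (PV): X=-2068952.0041, Y=-900243.4015, Z=-5949509.2994
→ Helmert 7p (PV): X=-2068400.7065, Y=-900292.8210, Z=-5949931.0038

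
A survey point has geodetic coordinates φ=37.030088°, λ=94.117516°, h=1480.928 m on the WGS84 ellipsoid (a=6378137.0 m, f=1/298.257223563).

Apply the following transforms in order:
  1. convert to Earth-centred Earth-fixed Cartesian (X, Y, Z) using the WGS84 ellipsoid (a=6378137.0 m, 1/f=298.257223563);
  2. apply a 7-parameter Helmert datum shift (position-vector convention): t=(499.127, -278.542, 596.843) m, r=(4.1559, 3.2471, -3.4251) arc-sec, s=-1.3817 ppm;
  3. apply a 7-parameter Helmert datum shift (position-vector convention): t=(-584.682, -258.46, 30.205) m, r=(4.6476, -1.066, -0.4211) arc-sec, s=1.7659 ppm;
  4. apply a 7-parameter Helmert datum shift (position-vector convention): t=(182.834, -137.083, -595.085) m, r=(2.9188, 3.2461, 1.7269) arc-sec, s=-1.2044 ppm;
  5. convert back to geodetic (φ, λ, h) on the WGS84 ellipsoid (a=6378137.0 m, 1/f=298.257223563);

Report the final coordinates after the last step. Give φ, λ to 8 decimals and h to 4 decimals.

φ=37.03736651°, λ=94.11542885°, h=953.8540 m

start: φ=37.030088°, λ=94.117516°, h=1480.928 m
→ ECEF (a=6378137.000, f=1/298.257223563): X=-366132.1451, Y=5086003.5842, Z=3820951.2251
→ Helmert 7p (PV): X=-365487.9066, Y=5085647.1088, Z=3821651.0271
→ Helmert 7p (PV): X=-366082.6022, Y=5085312.2653, Z=3821800.6828
→ Helmert 7p (PV): X=-365881.7570, Y=5085111.9114, Z=3821278.7170
→ geod (Bowring, a=6378137.000): φ=37.03736651°, λ=94.11542885°, h=953.8540 m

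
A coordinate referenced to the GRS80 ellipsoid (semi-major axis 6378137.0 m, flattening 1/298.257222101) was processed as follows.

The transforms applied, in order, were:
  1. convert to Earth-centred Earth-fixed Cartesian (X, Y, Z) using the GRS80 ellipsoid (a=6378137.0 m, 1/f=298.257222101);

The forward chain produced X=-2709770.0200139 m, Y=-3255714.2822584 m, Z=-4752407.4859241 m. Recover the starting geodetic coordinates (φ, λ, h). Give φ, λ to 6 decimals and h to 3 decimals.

φ=-48.480187°, λ=-129.771018°, h=-40.027 m

start: X=-2709770.0200, Y=-3255714.2823, Z=-4752407.4859 m
→ geod (Bowring, a=6378137.000): φ=-48.48018700°, λ=-129.77101800°, h=-40.0270 m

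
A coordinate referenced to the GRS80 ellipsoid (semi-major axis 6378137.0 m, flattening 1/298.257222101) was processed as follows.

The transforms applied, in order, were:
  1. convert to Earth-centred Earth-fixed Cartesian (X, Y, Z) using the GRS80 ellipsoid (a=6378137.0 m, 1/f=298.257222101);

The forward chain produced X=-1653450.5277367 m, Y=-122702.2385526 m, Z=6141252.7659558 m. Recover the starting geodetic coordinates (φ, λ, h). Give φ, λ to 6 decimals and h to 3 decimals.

φ=74.988169°, λ=-175.755871°, h=2928.959 m

start: X=-1653450.5277, Y=-122702.2386, Z=6141252.7660 m
→ geod (Bowring, a=6378137.000): φ=74.98816900°, λ=-175.75587100°, h=2928.9590 m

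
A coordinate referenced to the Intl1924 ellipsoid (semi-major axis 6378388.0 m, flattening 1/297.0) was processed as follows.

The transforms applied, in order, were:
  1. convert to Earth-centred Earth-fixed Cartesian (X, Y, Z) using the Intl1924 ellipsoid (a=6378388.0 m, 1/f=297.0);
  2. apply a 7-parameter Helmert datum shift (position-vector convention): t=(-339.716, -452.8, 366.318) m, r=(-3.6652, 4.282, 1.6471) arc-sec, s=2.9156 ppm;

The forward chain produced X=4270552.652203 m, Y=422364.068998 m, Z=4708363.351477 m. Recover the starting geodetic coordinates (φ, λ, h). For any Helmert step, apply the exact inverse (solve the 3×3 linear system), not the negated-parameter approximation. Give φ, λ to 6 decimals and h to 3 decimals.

start: X=4270552.6522, Y=422364.0690, Z=4708363.3515 m
→ Helmert⁻¹: X=4270785.5530, Y=422697.8727, Z=4708079.4783
→ geod (Bowring, a=6378388.000): φ=47.84147900°, λ=5.65239900°, h=3948.9610 m

φ=47.841479°, λ=5.652399°, h=3948.961 m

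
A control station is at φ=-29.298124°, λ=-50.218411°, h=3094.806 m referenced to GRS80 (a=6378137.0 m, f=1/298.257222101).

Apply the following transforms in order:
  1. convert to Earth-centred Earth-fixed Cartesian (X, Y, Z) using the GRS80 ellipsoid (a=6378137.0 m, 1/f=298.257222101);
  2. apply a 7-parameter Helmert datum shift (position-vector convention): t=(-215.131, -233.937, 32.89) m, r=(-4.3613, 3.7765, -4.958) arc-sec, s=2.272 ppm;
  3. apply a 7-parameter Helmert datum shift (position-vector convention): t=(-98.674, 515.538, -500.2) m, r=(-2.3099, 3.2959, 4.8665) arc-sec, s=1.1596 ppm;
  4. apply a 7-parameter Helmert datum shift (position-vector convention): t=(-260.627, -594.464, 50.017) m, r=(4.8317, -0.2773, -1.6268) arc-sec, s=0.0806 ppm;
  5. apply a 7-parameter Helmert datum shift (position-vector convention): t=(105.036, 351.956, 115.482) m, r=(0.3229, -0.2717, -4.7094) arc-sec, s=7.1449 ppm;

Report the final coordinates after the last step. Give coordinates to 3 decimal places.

X=3563015.859 m, Y=-4280196.400 m, Z=-3104690.497 m

start: φ=-29.298124°, λ=-50.218411°, h=3094.806 m
→ ECEF (a=6378137.000, f=1/298.257222101): X=3563678.8326, Y=-4280056.0213, Z=-3104274.3758
→ Helmert 7p (PV): X=3563312.0818, Y=-4280450.9807, Z=-3104223.2877
→ Helmert 7p (PV): X=3563268.9282, Y=-4279891.0987, Z=-3104736.0899
→ Helmert 7p (PV): X=3562979.0071, Y=-4280441.2833, Z=-3104781.7881
→ Helmert 7p (PV): X=3563015.8591, Y=-4280196.4000, Z=-3104690.4970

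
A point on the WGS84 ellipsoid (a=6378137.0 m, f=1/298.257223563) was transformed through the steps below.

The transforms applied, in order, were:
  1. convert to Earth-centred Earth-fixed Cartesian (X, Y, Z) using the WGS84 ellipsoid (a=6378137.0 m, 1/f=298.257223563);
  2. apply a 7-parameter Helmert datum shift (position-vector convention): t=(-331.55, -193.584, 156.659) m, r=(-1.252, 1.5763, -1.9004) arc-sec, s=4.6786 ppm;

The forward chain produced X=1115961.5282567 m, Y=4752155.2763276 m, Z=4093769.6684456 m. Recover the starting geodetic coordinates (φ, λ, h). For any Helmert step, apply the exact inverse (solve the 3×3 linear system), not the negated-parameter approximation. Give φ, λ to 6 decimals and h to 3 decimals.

φ=40.171972°, λ=76.782082°, h=1606.587 m

start: X=1115961.5283, Y=4752155.2763, Z=4093769.6684 m
→ Helmert⁻¹: X=1116212.7866, Y=4752312.0624, Z=4093631.2333
→ geod (Bowring, a=6378137.000): φ=40.17197200°, λ=76.78208200°, h=1606.5870 m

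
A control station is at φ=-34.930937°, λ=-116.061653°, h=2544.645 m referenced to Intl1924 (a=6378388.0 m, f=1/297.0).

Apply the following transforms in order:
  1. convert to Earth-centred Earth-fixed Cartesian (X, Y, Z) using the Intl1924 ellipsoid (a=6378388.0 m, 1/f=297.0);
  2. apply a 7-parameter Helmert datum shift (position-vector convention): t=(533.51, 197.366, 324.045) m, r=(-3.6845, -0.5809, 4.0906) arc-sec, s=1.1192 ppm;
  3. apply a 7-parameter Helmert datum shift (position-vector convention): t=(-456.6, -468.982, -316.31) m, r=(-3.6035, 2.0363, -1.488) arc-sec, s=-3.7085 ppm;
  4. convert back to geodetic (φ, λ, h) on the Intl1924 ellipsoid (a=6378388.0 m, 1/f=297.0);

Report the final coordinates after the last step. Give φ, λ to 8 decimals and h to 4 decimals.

start: φ=-34.930937°, λ=-116.061653°, h=2544.645 m
→ ECEF (a=6378388.000, f=1/297.0): X=-2300872.2905, Y=-4704631.9657, Z=-3633101.4403
→ Helmert 7p (PV): X=-2300237.8224, Y=-4704550.3936, Z=-3632703.9026
→ Helmert 7p (PV): X=-2300755.6935, Y=-4705048.7989, Z=-3632901.8428
→ geod (Bowring, a=6378388.000): φ=-34.92779509°, λ=-116.05850379°, h=2695.3674 m

φ=-34.92779509°, λ=-116.05850379°, h=2695.3674 m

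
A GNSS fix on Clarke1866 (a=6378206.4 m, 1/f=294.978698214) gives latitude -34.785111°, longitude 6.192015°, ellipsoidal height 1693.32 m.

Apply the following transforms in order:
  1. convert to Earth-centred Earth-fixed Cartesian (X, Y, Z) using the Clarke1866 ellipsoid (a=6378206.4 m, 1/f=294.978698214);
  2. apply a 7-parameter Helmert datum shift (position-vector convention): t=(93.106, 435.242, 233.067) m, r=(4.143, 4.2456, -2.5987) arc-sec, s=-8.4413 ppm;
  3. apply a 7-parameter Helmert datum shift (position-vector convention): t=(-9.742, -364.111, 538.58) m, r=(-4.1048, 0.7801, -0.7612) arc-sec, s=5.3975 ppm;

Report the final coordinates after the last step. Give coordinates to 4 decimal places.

start: φ=-34.785111°, λ=6.192015°, h=1693.320 m
→ ECEF (a=6378206.400, f=1/294.978698214): X=5214972.6075, Y=565791.9721, Z=-3619091.8141
→ Helmert 7p (PV): X=5214954.3286, Y=566229.4278, Z=-3618924.1732
→ Helmert 7p (PV): X=5214961.1370, Y=565777.1084, Z=-3618436.1179

X=5214961.1370 m, Y=565777.1084 m, Z=-3618436.1179 m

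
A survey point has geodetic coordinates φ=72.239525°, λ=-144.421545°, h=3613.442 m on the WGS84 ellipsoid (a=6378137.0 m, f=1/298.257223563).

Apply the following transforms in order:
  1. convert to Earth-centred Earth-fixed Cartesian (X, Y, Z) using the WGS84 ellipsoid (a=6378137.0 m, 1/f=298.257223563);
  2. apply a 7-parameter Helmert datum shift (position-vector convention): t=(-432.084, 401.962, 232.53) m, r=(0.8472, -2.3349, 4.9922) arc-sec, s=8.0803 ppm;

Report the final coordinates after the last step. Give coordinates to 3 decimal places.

start: φ=72.239525°, λ=-144.421545°, h=3613.442 m
→ ECEF (a=6378137.000, f=1/298.257223563): X=-1588097.8782, Y=-1136063.3944, Z=6055333.7537
→ Helmert 7p (PV): X=-1588583.8447, Y=-1135733.9205, Z=6055592.5691

X=-1588583.845 m, Y=-1135733.921 m, Z=6055592.569 m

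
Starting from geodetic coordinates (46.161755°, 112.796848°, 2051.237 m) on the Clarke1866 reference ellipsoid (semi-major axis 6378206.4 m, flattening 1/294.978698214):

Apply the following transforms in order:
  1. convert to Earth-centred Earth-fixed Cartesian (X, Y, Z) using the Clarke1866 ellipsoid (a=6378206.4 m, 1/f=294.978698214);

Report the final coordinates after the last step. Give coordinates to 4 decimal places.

X=-1715277.4605 m, Y=4081112.2913 m, Z=4578994.7058 m

start: φ=46.161755°, λ=112.796848°, h=2051.237 m
→ ECEF (a=6378206.400, f=1/294.978698214): X=-1715277.4605, Y=4081112.2913, Z=4578994.7058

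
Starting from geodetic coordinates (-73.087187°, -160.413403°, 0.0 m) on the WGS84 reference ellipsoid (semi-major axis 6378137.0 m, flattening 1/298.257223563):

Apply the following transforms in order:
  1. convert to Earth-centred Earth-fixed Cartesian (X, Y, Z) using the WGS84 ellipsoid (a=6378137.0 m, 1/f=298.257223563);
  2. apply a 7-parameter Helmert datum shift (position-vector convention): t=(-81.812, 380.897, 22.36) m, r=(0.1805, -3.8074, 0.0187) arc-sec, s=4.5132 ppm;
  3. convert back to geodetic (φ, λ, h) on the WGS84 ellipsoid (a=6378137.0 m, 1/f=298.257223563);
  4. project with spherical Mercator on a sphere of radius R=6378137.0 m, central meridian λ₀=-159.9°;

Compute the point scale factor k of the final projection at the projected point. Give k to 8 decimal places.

start: φ=-73.087187°, λ=-160.413403°, h=0.000 m
→ ECEF (a=6378137.000, f=1/298.257223563): X=-1753516.9617, Y=-623937.1370, Z=-6080079.8374
→ Helmert 7p (PV): X=-1753494.3996, Y=-623553.8943, Z=-6080117.8320
→ geod (Bowring, a=6378137.000): φ=-73.08856943°, λ=-160.42428615°, h=-7.1964 m
→ into merc (λ₀=-159.9°): φ=-73.08856943°, λ−λ₀=-0.52428615°
scale k = 3.43768928

3.43768928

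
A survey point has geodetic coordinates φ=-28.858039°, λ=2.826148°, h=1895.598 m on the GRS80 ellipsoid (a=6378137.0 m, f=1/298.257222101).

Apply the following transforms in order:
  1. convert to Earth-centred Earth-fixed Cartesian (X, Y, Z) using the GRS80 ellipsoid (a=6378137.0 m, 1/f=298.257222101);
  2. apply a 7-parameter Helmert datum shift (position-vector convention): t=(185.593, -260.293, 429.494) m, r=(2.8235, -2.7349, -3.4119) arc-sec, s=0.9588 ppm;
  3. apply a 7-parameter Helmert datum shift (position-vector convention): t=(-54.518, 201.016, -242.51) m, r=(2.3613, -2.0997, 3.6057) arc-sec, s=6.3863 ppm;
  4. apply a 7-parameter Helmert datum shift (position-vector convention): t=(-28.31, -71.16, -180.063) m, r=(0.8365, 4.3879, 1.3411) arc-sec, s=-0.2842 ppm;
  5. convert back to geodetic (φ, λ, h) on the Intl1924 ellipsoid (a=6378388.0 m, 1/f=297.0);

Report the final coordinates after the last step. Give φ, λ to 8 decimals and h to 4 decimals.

start: φ=-28.858039°, λ=2.826148°, h=1895.598 m
→ ECEF (a=6378137.000, f=1/298.257222101): X=5585307.9711, Y=275722.2467, Z=-3061045.2256
→ Helmert 7p (PV): X=5585544.0671, Y=275411.7312, Z=-3060540.8356
→ Helmert 7p (PV): X=5585551.5610, Y=275747.1842, Z=-3060742.8791
→ Helmert 7p (PV): X=5585454.7591, Y=275724.6749, Z=-3061039.7761
→ geod (Bowring, a=6378388.000): φ=-28.85805266°, λ=2.82609870°, h=1791.7048 m

φ=-28.85805266°, λ=2.82609870°, h=1791.7048 m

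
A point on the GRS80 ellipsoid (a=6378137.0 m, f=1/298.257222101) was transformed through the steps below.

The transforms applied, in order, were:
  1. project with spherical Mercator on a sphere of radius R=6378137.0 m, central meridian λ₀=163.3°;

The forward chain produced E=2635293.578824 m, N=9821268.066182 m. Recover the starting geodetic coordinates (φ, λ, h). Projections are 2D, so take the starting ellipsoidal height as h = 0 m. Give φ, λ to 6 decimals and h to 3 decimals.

start: E=2635293.5788, N=9821268.0662 m
→ merc⁻¹: φ=65.79612100°, λ=-173.02675500°

φ=65.796121°, λ=-173.026755°, h=0.000 m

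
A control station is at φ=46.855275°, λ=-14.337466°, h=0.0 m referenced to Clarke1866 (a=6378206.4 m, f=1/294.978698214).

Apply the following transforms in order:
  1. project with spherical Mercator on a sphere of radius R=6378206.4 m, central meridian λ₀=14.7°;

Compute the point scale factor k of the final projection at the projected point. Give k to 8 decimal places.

1.46232282

start: φ=46.855275°, λ=-14.337466°, h=0.000 m
→ into merc (λ₀=14.7°): φ=46.85527500°, λ−λ₀=-29.03746600°
scale k = 1.46232282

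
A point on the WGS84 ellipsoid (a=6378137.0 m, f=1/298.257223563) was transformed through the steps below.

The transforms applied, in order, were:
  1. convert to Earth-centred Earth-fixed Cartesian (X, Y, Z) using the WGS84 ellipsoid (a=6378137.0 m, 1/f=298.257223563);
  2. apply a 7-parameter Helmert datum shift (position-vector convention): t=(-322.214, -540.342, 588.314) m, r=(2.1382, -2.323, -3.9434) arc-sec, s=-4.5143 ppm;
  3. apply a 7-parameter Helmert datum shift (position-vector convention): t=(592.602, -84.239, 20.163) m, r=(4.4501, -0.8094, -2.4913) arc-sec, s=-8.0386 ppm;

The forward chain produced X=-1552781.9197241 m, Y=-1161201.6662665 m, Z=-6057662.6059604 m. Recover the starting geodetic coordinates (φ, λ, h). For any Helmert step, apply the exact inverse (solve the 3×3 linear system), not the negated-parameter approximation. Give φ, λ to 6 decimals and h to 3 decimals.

φ=-72.363682°, λ=-143.224945°, h=2289.641 m

start: X=-1552781.9197, Y=-1161201.6663, Z=-6057662.6060 m
→ Helmert⁻¹: X=-1553396.7536, Y=-1161276.2163, Z=-6057700.3148
→ Helmert⁻¹: X=-1553127.5875, Y=-1160833.6091, Z=-6058286.4527
→ geod (Bowring, a=6378137.000): φ=-72.36368200°, λ=-143.22494500°, h=2289.6410 m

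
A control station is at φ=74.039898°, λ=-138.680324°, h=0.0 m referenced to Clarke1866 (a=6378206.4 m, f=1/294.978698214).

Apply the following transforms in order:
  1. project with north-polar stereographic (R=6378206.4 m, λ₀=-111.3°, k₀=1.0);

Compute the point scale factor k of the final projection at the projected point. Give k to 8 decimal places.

start: φ=74.039898°, λ=-138.680324°, h=0.000 m
→ into stereo (λ₀=-111.3°): φ=74.03989800°, λ−λ₀=-27.38032400°
scale k = 1.01965206

1.01965206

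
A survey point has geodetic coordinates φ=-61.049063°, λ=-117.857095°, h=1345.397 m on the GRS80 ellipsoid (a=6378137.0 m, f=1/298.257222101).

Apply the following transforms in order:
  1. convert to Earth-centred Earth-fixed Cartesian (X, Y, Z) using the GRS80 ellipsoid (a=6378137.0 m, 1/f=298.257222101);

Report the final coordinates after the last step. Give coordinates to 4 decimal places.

start: φ=-61.049063°, λ=-117.857095°, h=1345.397 m
→ ECEF (a=6378137.000, f=1/298.257222101): X=-1446660.7588, Y=-2737221.2783, Z=-5559168.3153

X=-1446660.7588 m, Y=-2737221.2783 m, Z=-5559168.3153 m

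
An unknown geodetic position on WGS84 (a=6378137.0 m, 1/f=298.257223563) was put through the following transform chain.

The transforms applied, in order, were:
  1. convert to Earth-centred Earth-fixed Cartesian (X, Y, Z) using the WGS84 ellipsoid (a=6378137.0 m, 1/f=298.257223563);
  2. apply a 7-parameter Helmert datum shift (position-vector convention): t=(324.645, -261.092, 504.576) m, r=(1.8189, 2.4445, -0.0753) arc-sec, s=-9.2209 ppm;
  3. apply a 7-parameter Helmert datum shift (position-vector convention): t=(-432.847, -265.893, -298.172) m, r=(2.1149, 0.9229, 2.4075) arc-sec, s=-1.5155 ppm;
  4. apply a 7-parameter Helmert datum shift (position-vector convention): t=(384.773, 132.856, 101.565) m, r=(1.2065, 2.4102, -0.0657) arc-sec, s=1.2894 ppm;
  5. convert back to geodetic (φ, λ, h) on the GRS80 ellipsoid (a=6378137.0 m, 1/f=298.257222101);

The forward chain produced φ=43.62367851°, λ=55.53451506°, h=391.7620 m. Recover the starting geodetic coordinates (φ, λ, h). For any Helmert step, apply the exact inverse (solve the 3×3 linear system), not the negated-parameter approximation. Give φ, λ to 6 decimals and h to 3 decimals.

φ=43.620355°, λ=55.541491°, h=361.303 m

start: φ=43.623679°, λ=55.534515°, h=391.762 m
→ ECEF (a=6378137.000, f=1/298.257222101): X=2617166.1143, Y=3812918.9327, Z=4378189.3024
→ Helmert⁻¹: X=2616725.5948, Y=3812807.6027, Z=4378090.3665
→ Helmert⁻¹: X=2617187.3238, Y=3813093.6197, Z=4378367.7873
→ Helmert⁻¹: X=2616833.5330, Y=3813429.4354, Z=4377900.9645
→ geod (Bowring, a=6378137.000): φ=43.62035500°, λ=55.54149100°, h=361.3030 m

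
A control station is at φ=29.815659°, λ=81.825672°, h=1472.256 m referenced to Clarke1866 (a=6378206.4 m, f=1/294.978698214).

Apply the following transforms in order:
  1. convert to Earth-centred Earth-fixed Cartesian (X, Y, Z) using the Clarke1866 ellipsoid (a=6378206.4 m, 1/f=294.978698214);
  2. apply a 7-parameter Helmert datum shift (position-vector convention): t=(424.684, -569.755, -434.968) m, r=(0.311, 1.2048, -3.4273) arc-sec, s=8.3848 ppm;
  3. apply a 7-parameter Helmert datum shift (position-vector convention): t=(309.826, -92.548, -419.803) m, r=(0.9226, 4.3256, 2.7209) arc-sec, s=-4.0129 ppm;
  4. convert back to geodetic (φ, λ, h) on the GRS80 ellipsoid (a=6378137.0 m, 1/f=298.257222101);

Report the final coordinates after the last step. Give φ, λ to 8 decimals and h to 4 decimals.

start: φ=29.815659°, λ=81.825672°, h=1472.256 m
→ ECEF (a=6378206.400, f=1/294.978698214): X=787683.7182, Y=5483549.4065, Z=3153220.2157
→ Helmert 7p (PV): X=788224.5405, Y=5483007.7873, Z=3152815.3539
→ Helmert 7p (PV): X=788524.9935, Y=5482889.5321, Z=3152390.8939
→ geod (Bowring, a=6378137.000): φ=29.80971264°, λ=81.81608820°, h=607.8156 m

φ=29.80971264°, λ=81.81608820°, h=607.8156 m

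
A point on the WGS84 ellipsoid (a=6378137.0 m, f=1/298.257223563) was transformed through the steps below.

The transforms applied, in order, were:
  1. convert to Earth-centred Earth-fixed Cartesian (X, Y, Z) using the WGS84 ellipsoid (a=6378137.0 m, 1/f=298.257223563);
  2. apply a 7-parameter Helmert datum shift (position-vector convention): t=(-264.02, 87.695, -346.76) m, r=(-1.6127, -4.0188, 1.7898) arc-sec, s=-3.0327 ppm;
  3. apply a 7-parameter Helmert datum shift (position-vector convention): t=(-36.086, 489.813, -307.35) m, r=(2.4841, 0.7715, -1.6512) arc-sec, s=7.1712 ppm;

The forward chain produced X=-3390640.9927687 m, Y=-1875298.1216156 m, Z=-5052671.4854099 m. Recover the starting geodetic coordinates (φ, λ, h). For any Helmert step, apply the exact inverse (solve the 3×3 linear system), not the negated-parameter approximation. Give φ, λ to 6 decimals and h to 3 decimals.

start: X=-3390640.9928, Y=-1875298.1216, Z=-5052671.4854 m
→ Helmert⁻¹: X=-3390546.6781, Y=-1875862.4716, Z=-5052317.9945
→ Helmert⁻¹: X=-3390407.6477, Y=-1875886.9375, Z=-5051935.1647
→ geod (Bowring, a=6378137.000): φ=-52.69789900°, λ=-151.04457600°, h=2130.4500 m

φ=-52.697899°, λ=-151.044576°, h=2130.450 m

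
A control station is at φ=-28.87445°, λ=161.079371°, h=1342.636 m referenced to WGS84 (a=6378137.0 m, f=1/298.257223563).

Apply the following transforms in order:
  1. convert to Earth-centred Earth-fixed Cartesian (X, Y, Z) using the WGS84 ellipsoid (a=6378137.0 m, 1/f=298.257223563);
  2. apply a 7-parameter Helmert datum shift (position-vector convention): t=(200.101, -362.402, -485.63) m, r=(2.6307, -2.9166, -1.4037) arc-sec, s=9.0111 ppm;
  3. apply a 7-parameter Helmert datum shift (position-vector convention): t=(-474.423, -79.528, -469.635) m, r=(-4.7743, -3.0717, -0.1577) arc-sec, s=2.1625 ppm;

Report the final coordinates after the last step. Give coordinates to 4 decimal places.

start: φ=-28.874450°, λ=161.079371°, h=1342.636 m
→ ECEF (a=6378137.000, f=1/298.257223563): X=-5288671.3809, Y=1812844.5579, Z=-3062371.5711
→ Helmert 7p (PV): X=-5288463.2970, Y=1812573.5409, Z=-3062936.4581
→ Helmert 7p (PV): X=-5288902.1570, Y=1812431.0796, Z=-3063533.4276

X=-5288902.1570 m, Y=1812431.0796 m, Z=-3063533.4276 m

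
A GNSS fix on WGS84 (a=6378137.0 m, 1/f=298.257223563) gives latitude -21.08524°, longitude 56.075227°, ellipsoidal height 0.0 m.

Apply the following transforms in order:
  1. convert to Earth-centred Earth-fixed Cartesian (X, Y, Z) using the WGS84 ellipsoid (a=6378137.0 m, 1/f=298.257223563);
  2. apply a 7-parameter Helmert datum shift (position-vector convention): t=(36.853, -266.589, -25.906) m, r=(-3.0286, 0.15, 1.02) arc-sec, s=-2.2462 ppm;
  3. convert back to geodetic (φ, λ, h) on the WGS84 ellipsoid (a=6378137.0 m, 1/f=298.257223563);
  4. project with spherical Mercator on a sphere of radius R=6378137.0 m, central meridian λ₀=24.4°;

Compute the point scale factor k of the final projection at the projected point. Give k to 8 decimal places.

1.07176975

start: φ=-21.085240°, λ=56.075227°, h=0.000 m
→ ECEF (a=6378137.000, f=1/298.257223563): X=3322770.2557, Y=4940188.4390, Z=-2280203.2277
→ Helmert 7p (PV): X=3322773.5573, Y=4939893.7045, Z=-2280298.9652
→ geod (Bowring, a=6378137.000): φ=-21.08683551°, λ=56.07361756°, h=-192.0218 m
→ into merc (λ₀=24.4°): φ=-21.08683551°, λ−λ₀=31.67361756°
scale k = 1.07176975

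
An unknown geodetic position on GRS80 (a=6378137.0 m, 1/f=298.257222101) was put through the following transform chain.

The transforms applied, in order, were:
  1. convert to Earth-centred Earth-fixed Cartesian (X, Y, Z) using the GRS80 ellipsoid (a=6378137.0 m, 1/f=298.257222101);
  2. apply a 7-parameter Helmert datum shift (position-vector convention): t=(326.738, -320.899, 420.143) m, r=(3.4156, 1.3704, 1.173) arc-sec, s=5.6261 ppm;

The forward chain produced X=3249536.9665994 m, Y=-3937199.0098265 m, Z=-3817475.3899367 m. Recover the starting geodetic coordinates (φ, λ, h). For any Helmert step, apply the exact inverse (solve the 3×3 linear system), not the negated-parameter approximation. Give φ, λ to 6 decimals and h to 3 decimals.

start: X=3249536.9666, Y=-3937199.0098, Z=-3817475.3899 m
→ Helmert⁻¹: X=3249194.9244, Y=-3936937.6593, Z=-3817787.2730
→ geod (Bowring, a=6378137.000): φ=-36.97797100°, λ=-50.46679400°, h=3901.5900 m

φ=-36.977971°, λ=-50.466794°, h=3901.590 m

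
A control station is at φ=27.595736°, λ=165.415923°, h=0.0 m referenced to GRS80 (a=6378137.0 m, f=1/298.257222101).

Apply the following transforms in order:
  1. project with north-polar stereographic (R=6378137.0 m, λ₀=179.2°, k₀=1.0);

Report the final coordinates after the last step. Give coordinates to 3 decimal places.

E=-1840853.564 m, N=-7503614.694 m

start: φ=27.595736°, λ=165.415923°, h=0.000 m
→ stereo (R=6378137.0, λ₀=179.2°): E=-1840853.5637, N=-7503614.6941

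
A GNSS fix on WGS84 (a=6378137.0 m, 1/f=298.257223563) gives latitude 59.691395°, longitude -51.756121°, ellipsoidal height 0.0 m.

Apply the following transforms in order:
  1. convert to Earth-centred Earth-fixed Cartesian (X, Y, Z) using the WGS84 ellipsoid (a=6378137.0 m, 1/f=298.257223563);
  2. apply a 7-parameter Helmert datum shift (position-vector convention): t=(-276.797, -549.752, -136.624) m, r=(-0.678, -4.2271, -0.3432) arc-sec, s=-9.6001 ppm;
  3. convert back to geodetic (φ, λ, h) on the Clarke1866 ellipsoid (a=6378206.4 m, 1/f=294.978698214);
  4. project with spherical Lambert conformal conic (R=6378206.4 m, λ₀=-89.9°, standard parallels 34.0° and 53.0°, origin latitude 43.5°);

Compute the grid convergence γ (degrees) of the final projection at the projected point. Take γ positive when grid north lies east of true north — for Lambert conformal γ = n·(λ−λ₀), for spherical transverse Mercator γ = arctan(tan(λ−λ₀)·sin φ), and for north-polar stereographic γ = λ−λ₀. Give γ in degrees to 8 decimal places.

26.37106860

start: φ=59.691395°, λ=-51.756121°, h=0.000 m
→ ECEF (a=6378137.000, f=1/298.257223563): X=1997442.3430, Y=-2534300.3593, Z=5483206.2413
→ Helmert 7p (PV): X=1997029.7843, Y=-2534811.0819, Z=5483066.2426
→ geod (Bowring, a=6378206.400): φ=59.69149491°, λ=-51.76748718°, h=60.4843 m
→ into lcc (λ₀=-89.9°): φ=59.69149491°, λ−λ₀=38.13251282°
convergence γ = 26.37106860°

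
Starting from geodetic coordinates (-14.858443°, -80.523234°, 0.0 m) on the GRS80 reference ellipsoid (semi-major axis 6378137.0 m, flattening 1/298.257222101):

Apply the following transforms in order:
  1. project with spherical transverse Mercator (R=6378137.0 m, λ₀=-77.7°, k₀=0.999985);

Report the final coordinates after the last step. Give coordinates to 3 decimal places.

start: φ=-14.858443°, λ=-80.523234°, h=0.000 m
→ tm (R=6378137.0, λ₀=-77.7°): E=-303874.3967, N=-1655930.4322

E=-303874.397 m, N=-1655930.432 m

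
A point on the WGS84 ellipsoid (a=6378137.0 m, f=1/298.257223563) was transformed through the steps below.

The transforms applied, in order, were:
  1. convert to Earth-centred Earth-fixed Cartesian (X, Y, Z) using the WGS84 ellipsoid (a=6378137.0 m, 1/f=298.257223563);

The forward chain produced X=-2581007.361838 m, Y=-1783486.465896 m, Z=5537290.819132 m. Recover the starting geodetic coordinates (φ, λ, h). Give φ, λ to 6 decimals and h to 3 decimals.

start: X=-2581007.3618, Y=-1783486.4659, Z=5537290.8191 m
→ geod (Bowring, a=6378137.000): φ=60.63011800°, λ=-145.35537100°, h=2347.2950 m

φ=60.630118°, λ=-145.355371°, h=2347.295 m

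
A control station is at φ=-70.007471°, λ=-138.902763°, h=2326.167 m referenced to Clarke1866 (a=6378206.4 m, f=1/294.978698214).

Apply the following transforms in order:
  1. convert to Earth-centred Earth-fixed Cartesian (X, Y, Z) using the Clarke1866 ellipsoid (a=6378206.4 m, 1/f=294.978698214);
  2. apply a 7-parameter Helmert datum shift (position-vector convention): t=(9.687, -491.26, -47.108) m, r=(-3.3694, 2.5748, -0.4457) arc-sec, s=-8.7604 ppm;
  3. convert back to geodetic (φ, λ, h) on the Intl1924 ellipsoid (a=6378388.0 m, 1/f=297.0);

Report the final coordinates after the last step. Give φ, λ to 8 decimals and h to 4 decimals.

φ=-70.00296425°, λ=-138.89238568°, h=2111.4060 m

start: φ=-70.007471°, λ=-138.902763°, h=2326.167 m
→ ECEF (a=6378206.400, f=1/294.978698214): X=-1648892.9569, Y=-1438280.9851, Z=-5973326.4575
→ Helmert 7p (PV): X=-1648946.4970, Y=-1438853.6575, Z=-5973277.1593
→ geod (Bowring, a=6378388.000): φ=-70.00296425°, λ=-138.89238568°, h=2111.4060 m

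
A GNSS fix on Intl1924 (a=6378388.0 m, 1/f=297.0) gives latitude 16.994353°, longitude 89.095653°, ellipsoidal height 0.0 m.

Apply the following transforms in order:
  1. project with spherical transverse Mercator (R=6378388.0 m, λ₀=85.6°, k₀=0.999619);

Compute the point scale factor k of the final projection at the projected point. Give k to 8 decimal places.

1.00132275

start: φ=16.994353°, λ=89.095653°, h=0.000 m
→ into tm (λ₀=85.6°): φ=16.99435300°, λ−λ₀=3.49565300°
scale k = 1.00132275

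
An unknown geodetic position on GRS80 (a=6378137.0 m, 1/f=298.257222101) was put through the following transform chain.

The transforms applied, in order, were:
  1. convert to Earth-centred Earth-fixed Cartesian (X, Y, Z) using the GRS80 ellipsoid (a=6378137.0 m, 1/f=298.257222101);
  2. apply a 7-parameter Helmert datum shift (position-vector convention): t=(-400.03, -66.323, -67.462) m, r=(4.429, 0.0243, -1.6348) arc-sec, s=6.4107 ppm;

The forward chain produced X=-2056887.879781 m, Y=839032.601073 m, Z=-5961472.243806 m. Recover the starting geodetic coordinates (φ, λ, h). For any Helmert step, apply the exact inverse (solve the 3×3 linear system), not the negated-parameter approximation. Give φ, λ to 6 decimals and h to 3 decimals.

φ=-69.691732°, λ=157.806806°, h=2339.317 m

start: X=-2056887.8798, Y=839032.6011, Z=-5961472.2438 m
→ Helmert⁻¹: X=-2056480.6133, Y=838949.2406, Z=-5961384.8218
→ geod (Bowring, a=6378137.000): φ=-69.69173200°, λ=157.80680600°, h=2339.3170 m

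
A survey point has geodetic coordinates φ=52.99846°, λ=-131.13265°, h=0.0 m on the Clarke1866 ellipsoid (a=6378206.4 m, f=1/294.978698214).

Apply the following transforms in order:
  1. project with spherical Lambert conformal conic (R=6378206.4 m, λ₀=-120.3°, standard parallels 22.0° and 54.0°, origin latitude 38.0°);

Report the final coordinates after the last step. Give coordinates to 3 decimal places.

E=-720254.326 m, N=1664541.745 m

start: φ=52.998460°, λ=-131.132650°, h=0.000 m
→ lcc (R=6378206.4, λ₀=-120.3°): E=-720254.3263, N=1664541.7452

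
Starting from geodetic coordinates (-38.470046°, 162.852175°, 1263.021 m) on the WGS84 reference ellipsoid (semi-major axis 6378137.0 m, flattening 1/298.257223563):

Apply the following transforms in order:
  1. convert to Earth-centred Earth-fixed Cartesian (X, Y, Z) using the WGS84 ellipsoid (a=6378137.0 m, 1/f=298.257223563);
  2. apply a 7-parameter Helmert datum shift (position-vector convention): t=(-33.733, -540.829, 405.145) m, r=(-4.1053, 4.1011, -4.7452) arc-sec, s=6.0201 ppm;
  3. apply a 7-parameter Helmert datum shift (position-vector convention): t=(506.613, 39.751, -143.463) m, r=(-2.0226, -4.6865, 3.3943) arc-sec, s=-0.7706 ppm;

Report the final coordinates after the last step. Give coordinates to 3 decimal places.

X=-4778344.878 m, Y=1473943.236 m, Z=-3947028.769 m

start: φ=-38.470046°, λ=162.852175°, h=1263.021 m
→ ECEF (a=6378137.000, f=1/298.257223563): X=-4778813.5295, Y=1474522.5397, Z=-3947212.3636
→ Helmert 7p (PV): X=-4778920.5910, Y=1474021.9645, Z=-3946765.3126
→ Helmert 7p (PV): X=-4778344.8783, Y=1473943.2363, Z=-3947028.7690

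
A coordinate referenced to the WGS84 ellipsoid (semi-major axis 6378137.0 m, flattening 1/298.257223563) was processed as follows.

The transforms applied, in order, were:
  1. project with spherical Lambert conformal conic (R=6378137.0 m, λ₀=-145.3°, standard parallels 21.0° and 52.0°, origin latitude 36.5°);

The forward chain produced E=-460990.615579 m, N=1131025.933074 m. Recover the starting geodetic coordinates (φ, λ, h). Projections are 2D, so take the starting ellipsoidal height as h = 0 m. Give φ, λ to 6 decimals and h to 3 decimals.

start: E=-460990.6156, N=1131025.9331 m
→ lcc⁻¹: φ=46.85544200°, λ=-151.49334500°

φ=46.855442°, λ=-151.493345°, h=0.000 m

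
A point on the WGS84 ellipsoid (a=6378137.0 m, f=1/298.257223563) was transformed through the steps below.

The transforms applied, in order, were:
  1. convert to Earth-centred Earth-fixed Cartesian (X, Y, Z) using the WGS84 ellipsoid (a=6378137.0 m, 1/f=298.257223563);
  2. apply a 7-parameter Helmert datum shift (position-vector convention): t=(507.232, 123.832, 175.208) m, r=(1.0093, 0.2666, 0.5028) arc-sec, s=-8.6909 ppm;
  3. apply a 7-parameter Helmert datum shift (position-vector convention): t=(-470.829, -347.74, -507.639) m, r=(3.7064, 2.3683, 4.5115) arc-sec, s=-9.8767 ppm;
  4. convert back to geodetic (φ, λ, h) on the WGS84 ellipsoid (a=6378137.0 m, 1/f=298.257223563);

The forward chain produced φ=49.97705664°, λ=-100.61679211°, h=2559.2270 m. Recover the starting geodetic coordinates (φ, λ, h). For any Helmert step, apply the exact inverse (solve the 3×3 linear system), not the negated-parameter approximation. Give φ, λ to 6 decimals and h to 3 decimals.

start: φ=49.977057°, λ=-100.616792°, h=2559.227 m
→ ECEF (a=6378137.000, f=1/298.257223563): X=-757493.8317, Y=-4041081.9670, Z=4863108.0988
→ Helmert⁻¹: X=-757174.7032, Y=-4040670.1784, Z=4863727.6883
→ Helmert⁻¹: X=-757704.6565, Y=-4040803.4830, Z=4863613.5425
→ geod (Bowring, a=6378137.000): φ=49.98159400°, λ=-100.62039500°, h=2795.2680 m

φ=49.981594°, λ=-100.620395°, h=2795.268 m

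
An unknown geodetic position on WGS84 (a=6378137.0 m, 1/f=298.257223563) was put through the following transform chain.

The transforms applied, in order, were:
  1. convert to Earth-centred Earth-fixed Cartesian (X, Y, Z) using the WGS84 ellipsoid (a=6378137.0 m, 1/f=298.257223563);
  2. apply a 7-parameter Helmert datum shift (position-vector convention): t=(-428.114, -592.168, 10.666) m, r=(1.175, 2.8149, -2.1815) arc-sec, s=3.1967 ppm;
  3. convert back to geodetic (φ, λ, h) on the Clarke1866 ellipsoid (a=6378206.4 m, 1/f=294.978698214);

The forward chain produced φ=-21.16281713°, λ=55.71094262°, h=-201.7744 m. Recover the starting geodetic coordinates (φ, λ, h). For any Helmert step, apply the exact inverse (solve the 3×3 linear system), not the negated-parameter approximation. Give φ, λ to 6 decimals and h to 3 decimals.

φ=-21.158911°, λ=55.711036°, h=501.324 m

start: φ=-21.162817°, λ=55.710943°, h=-201.774 m
→ ECEF (a=6378206.400, f=1/294.978698214): X=3352315.2437, Y=4916327.0498, Z=-2288007.3140
→ Helmert⁻¹: X=3352711.8619, Y=4916925.9252, Z=-2287992.9210
→ geod (Bowring, a=6378137.000): φ=-21.15891100°, λ=55.71103600°, h=501.3240 m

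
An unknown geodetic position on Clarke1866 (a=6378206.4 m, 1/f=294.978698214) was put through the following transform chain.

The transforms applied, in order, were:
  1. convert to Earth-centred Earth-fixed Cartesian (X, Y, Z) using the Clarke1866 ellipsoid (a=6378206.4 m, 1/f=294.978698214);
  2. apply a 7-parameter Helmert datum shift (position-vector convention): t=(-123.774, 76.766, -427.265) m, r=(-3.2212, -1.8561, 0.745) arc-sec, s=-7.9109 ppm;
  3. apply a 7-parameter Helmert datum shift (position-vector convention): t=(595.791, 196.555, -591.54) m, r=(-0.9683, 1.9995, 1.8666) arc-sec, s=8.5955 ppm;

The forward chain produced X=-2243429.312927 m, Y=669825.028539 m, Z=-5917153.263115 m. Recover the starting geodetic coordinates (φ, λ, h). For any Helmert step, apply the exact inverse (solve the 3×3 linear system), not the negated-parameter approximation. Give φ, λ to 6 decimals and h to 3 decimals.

φ=-68.538323°, λ=163.381992°, h=3202.874 m

start: X=-2243429.3129, Y=669825.0285, Z=-5917153.2631 m
→ Helmert⁻¹: X=-2243942.4014, Y=669670.7993, Z=-5916529.4764
→ Helmert⁻¹: X=-2243887.1963, Y=669699.8260, Z=-5916118.3630
→ geod (Bowring, a=6378206.400): φ=-68.53832300°, λ=163.38199200°, h=3202.8740 m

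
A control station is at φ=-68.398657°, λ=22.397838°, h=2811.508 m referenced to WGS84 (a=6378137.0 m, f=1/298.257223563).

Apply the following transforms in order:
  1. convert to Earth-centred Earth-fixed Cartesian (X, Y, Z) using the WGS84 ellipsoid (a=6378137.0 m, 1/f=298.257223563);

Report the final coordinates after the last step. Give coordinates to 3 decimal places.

X=2178215.142 m, Y=897699.340 m, Z=-5910220.591 m

start: φ=-68.398657°, λ=22.397838°, h=2811.508 m
→ ECEF (a=6378137.000, f=1/298.257223563): X=2178215.1415, Y=897699.3403, Z=-5910220.5913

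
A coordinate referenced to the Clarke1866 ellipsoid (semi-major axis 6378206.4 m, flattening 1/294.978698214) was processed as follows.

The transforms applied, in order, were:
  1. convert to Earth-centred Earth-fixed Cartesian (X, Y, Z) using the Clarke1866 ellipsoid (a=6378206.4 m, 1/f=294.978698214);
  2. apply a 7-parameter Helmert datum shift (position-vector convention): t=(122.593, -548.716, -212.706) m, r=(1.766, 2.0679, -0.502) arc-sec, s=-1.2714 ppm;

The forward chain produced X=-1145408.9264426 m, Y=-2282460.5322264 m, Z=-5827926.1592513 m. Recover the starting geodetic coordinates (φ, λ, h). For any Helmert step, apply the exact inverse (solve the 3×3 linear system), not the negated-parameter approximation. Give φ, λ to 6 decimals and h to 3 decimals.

φ=-66.482733°, λ=-116.655074°, h=2472.732 m

start: X=-1145408.9264, Y=-2282460.5322, Z=-5827926.1593 m
→ Helmert⁻¹: X=-1145468.9966, Y=-2281967.4010, Z=-5827712.8087
→ geod (Bowring, a=6378206.400): φ=-66.48273300°, λ=-116.65507400°, h=2472.7320 m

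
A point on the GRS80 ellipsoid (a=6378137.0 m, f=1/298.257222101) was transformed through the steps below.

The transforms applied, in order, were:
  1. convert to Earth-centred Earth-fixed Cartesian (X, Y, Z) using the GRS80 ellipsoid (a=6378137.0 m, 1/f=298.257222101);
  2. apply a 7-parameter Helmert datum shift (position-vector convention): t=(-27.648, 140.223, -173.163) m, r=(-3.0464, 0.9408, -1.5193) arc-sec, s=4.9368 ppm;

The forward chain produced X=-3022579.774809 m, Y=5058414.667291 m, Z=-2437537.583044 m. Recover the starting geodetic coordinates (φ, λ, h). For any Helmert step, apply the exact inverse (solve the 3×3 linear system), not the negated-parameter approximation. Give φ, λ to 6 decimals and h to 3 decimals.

φ=-22.607371°, λ=120.860413°, h=1700.775 m

start: X=-3022579.7748, Y=5058414.6673, Z=-2437537.5830 m
→ Helmert⁻¹: X=-3022563.3464, Y=5058263.2065, Z=-2437291.4663
→ geod (Bowring, a=6378137.000): φ=-22.60737100°, λ=120.86041300°, h=1700.7750 m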